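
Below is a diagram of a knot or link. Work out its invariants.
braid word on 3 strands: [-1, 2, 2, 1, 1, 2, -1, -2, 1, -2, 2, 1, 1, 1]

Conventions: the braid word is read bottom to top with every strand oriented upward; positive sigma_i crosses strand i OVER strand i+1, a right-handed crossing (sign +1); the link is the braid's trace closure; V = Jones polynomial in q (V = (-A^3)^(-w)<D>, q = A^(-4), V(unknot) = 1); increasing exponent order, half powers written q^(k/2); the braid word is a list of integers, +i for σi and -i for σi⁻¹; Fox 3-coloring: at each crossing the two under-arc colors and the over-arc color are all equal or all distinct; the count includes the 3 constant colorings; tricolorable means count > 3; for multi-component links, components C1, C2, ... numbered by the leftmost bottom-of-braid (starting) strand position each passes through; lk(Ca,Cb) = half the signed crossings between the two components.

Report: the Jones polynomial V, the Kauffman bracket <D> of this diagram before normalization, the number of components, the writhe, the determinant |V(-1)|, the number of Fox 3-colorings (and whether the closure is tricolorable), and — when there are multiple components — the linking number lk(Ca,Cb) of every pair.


V(q) = q^2 - q^3 + 2q^4 - 2q^5 + 3q^6 - 2q^7 + q^8 - q^9
bracket: -A^-18 + A^-14 - 2A^-10 + 3A^-6 - 2A^-2 + 2A^2 - A^6 + A^10, w = +6
1 component, writhe +6, over 14 crossings
det 13, colorings 3 of 3^14 — not tricolorable
observation: inverse pairs cancel, leaving σ1⁻¹ σ2 σ2 σ1 σ1 σ2 σ1⁻¹ σ2⁻¹ σ1 σ1 σ1 σ1


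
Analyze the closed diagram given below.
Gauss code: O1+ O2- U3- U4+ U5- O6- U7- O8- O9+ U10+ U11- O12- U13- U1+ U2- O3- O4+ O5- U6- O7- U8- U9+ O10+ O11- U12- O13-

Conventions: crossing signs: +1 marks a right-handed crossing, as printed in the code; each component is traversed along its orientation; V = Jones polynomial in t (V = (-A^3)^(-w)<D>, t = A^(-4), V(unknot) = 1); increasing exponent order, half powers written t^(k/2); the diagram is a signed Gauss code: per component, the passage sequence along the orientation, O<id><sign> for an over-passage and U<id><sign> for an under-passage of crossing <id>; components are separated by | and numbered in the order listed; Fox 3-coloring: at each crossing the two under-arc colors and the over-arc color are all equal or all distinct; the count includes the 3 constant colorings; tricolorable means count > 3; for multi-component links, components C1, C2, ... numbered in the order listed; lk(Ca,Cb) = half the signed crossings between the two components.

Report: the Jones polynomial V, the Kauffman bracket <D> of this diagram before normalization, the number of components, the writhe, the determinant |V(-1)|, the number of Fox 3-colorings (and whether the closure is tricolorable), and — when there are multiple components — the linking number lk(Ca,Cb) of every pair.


Jones polynomial: V(t) = -t^-7 + t^-6 - t^-5 + t^-4 + t^-2
<D> = -A^-7 - A + A^5 - A^9 + A^13; writhe -5
components 1, writhe -5 (13 crossings)
3-colorings: 3 of 3^13, det 5 — not tricolorable
note: the span of V is 5, forcing >= 5 crossings in any diagram


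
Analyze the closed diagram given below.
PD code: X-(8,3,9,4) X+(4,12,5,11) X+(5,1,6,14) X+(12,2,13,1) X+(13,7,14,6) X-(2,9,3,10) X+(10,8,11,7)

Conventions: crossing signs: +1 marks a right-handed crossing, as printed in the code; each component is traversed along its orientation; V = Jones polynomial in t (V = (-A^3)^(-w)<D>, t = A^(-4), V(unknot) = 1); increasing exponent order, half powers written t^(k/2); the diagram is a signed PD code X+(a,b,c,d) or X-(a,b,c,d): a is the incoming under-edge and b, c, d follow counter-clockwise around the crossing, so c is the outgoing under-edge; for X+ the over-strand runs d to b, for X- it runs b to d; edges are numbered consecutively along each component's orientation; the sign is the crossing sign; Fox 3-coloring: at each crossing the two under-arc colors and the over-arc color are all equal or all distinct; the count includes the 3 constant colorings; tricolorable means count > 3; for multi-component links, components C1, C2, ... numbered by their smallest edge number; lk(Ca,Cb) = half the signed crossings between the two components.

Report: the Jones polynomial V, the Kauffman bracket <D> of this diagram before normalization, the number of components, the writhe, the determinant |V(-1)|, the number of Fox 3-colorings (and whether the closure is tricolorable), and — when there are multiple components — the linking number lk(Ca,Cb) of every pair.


V = t^-1 - 1 + 2t - 2t^2 + 2t^3 - 2t^4 + t^5
<D> = -A^-11 + 2A^-7 - 2A^-3 + 2A - 2A^5 + A^9 - A^13 (w = +3)
1 component over 7 crossings, w = +3
3 Fox colorings among 3^7, |V(-1)| = 11: not tricolorable
why: V spans 6 powers of t: at least 6 crossings in any diagram


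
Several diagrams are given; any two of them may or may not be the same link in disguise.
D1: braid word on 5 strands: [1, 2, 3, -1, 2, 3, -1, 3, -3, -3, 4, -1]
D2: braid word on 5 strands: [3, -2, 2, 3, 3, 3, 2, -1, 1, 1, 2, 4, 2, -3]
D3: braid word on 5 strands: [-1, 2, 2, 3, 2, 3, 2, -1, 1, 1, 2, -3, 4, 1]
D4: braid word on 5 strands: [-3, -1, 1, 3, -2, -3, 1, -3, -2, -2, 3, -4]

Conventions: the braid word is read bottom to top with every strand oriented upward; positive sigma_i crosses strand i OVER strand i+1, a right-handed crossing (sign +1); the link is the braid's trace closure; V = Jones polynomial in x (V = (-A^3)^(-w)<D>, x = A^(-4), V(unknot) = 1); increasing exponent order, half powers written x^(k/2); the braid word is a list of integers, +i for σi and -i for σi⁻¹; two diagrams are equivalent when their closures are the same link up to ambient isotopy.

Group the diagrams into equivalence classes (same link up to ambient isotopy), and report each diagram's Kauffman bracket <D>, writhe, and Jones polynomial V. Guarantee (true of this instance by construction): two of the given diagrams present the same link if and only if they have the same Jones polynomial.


classes: {D1} | {D2, D3} | {D4}
V(D1) = x^-2 - x^-1 + 1 - x + x^2  [12 crossings, <D> = A^-2 - A^2 + A^6 - A^10 + A^14, w = +2]
D2 (bracket A^-8 - 2A^-4 + 1 - 2A^4 + 2A^8 + A^16; 14 crossings at w = +8): V = x^2 + 2x^4 - 2x^5 + x^6 - 2x^7 + x^8
V(D3) = x^2 + 2x^4 - 2x^5 + x^6 - 2x^7 + x^8  (w +8, c 14, <D> = A^-8 - 2A^-4 + 1 - 2A^4 + 2A^8 + A^16)
D4 (bracket A^-8 - A^-4 + 2 - A^4 + A^8 - A^12; 12 crossings at w = -4): V = -x^-6 + x^-5 - x^-4 + 2x^-3 - x^-2 + x^-1
insight: comparing 4 Jones polynomials yields 3 groups


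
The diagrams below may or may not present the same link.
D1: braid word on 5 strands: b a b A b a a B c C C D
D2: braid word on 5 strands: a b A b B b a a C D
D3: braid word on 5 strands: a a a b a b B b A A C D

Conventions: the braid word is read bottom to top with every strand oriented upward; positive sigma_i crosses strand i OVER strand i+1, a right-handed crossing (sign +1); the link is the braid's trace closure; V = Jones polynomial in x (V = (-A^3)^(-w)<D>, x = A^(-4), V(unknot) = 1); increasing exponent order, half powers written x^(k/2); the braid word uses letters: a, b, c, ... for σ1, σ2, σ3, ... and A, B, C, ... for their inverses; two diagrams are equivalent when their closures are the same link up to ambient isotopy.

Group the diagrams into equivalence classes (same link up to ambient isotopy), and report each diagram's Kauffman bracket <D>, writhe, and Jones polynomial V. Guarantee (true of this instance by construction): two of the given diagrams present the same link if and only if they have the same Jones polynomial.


grouping into links: {D1, D2} | {D3}
V(D1) = x - x^2 + 2x^3 - x^4 + x^5 - x^6  (w +2, c 12, <D> = -A^-18 + A^-14 - A^-10 + 2A^-6 - A^-2 + A^2)
V(D2) = x - x^2 + 2x^3 - x^4 + x^5 - x^6  (w +2, c 10, <D> = -A^-18 + A^-14 - A^-10 + 2A^-6 - A^-2 + A^2)
V(D3) = x + x^3 - x^4  [12 crossings, <D> = -A^-10 + A^-6 + A^2, w = +2]
why: 2 values of V(x) split the 3 diagrams


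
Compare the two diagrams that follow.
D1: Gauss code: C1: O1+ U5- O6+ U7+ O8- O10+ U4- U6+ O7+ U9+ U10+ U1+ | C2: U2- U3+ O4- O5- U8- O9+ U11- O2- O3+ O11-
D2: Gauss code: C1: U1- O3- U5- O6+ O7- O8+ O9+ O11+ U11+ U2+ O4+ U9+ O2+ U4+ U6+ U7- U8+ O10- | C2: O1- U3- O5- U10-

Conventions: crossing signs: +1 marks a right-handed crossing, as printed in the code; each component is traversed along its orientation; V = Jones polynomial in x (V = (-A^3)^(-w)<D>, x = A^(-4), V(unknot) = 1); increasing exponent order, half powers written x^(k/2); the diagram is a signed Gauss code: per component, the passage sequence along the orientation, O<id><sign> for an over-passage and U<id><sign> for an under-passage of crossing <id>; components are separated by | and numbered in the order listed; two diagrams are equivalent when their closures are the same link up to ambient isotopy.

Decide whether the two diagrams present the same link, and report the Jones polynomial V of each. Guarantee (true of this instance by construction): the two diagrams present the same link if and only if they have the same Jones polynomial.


same link: no
V(D1) = -x^(-3/2) - 2x^(1/2) + x^(3/2) - x^(5/2) + x^(7/2)  [11 crossings, <D> = -A^-11 + A^-7 - A^-3 + 2A + A^9, w = +1]
V(D2) = -x^(-9/2) + x^(-7/2) - 2x^(-5/2) + 2x^(-3/2) - 3x^(-1/2) + x^(1/2) - x^(3/2) + x^(5/2)  (w +1, c 11, <D> = -A^-7 + A^-3 - A + 3A^5 - 2A^9 + 2A^13 - A^17 + A^21)
note: comparing 2 Jones polynomials yields 2 groups


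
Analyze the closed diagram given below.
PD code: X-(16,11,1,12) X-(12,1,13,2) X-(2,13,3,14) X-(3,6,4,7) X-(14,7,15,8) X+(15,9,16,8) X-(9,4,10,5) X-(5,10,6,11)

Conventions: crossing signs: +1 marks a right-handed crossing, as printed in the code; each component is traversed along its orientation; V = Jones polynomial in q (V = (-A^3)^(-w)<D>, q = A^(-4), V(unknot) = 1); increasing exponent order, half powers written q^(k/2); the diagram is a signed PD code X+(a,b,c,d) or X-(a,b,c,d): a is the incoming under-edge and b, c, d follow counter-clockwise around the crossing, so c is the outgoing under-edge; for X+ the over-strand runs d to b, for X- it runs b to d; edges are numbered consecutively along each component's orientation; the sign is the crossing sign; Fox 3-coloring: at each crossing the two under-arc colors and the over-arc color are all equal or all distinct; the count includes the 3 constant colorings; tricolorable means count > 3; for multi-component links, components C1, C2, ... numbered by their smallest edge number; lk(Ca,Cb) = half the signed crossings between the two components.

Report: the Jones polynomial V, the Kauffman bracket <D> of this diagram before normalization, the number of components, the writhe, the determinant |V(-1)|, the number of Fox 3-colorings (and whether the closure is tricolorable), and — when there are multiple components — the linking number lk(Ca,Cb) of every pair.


Jones polynomial: V(q) = q^-8 - 2q^-7 + q^-6 - 2q^-5 + 2q^-4 + q^-2
<D> = A^-10 + 2A^-2 - 2A^2 + A^6 - 2A^10 + A^14; writhe -6
components 1, writhe -6 (8 crossings)
3-colorings: 27 of 3^8, det 9 — tricolorable
note: V spans 6 powers of q: at least 6 crossings in any diagram


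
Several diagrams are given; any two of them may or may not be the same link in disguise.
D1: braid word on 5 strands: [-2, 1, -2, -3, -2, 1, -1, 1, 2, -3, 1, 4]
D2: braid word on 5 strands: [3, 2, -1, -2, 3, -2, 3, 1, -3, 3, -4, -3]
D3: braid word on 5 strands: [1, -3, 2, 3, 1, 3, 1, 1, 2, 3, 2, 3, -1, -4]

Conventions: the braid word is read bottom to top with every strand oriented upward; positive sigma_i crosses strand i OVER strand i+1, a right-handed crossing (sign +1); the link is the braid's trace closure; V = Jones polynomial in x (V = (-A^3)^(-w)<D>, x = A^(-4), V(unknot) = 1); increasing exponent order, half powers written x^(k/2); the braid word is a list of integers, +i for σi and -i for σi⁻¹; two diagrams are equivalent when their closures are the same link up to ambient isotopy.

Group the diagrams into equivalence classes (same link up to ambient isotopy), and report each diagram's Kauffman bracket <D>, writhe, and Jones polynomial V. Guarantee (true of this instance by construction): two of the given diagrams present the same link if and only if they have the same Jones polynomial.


classes: {D1} | {D2} | {D3}
V(D1) = x^-4 - x^-3 + x^-2 - 2x^-1 + 2 - x + x^2  [12 crossings, <D> = A^-8 - A^-4 + 2 - 2A^4 + A^8 - A^12 + A^16, w = 0]
D2 (bracket A^-8 - A^-4 + 1 - A^4 + A^8; 12 crossings at w = 0): V = x^-2 - x^-1 + 1 - x + x^2
V(D3) = x^3 + 2x^5 - 2x^6 + 2x^7 - 3x^8 + 2x^9 - 2x^10 + x^11  [14 crossings, <D> = A^-20 - 2A^-16 + 2A^-12 - 3A^-8 + 2A^-4 - 2 + 2A^4 + A^12, w = +8]
note: 3 classes among 3 diagrams; unequal V(x) rules out equality


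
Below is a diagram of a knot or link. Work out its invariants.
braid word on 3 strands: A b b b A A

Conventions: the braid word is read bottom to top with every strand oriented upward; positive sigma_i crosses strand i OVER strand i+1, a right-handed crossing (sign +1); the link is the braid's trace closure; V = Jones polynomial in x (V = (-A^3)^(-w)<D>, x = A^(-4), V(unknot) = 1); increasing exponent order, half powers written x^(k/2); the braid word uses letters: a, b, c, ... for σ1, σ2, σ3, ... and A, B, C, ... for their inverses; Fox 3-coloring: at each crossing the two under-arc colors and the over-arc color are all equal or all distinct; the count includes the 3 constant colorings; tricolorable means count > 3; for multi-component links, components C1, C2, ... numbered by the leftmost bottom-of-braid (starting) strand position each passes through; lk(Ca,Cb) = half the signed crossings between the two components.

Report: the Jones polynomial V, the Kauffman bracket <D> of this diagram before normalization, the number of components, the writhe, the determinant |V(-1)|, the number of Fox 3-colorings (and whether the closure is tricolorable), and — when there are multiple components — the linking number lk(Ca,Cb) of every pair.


V = -x^-3 + x^-2 - x^-1 + 3 - x + x^2 - x^3
<D> = -A^-12 + A^-8 - A^-4 + 3 - A^4 + A^8 - A^12 (w = 0)
1 component over 6 crossings, w = 0
27 Fox colorings among 3^6, |V(-1)| = 9: tricolorable
why: |V(-1)| = 9: so tricolorable, since 3 divides 9


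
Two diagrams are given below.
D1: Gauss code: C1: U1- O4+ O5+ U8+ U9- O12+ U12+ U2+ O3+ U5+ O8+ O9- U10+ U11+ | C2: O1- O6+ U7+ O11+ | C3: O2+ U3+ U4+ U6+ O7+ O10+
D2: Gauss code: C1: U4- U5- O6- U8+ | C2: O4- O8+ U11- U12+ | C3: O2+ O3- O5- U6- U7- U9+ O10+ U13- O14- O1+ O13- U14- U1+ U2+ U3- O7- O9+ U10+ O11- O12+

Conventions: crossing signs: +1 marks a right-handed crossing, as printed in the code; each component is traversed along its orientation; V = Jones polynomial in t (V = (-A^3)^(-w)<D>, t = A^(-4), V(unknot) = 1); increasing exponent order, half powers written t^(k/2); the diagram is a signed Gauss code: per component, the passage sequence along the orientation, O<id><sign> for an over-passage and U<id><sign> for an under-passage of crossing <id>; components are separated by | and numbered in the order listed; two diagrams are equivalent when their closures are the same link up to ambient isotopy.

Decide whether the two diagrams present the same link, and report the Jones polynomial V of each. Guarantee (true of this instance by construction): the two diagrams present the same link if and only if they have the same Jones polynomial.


equivalent: no
V(D1) = t^2 + 2t^4 - t^5 + 2t^6 - t^7 + t^8  (w +8, c 12, <D> = A^-8 - A^-4 + 2 - A^4 + 2A^8 + A^16)
D2 (bracket A^-6 + A^-2 + A^2 + A^6; 14 crossings at w = -2): V = t^-3 + t^-2 + t^-1 + 1
why: V(t) takes 2 values over 2 diagrams, fixing the grouping


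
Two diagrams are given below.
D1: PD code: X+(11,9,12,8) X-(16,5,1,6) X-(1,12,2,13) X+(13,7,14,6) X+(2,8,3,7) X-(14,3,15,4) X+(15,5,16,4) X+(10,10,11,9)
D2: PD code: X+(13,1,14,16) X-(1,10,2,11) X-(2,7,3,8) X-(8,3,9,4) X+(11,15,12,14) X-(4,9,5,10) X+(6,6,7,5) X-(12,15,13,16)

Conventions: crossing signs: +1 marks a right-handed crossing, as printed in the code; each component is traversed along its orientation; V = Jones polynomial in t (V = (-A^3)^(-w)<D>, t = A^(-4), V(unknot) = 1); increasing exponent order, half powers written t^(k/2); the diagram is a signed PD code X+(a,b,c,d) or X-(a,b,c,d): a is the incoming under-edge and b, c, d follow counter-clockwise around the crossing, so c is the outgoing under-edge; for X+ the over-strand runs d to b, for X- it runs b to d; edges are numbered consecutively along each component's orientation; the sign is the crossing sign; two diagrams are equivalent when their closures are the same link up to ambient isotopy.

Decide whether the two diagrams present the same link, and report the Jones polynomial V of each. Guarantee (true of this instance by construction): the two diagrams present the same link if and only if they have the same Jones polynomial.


equivalent: no
V(D1) = 1  (w +2, c 8, <D> = A^6)
V(D2) = -t^-4 + t^-3 + t^-1  [8 crossings, <D> = A^-2 + A^6 - A^10, w = -2]
key observation: V(t) takes 2 values over 2 diagrams, fixing the grouping


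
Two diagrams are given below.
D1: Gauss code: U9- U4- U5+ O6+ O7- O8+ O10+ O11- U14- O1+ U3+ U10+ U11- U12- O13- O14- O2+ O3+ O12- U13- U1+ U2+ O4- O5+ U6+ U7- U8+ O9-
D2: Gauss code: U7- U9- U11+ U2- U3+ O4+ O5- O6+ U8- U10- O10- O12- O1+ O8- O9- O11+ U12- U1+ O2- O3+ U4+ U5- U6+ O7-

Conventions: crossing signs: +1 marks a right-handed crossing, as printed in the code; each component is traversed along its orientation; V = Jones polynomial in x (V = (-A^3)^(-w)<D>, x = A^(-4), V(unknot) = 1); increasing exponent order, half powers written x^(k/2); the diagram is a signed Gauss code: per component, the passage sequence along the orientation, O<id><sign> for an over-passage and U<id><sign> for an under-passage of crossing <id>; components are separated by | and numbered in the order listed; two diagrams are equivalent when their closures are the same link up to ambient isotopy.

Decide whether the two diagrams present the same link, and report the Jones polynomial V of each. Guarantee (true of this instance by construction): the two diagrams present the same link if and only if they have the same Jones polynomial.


equivalent: yes
V(D1) = 1  (w 0, c 14, <D> = 1)
V(D2) = 1  [12 crossings, <D> = A^-6, w = -2]
key observation: from 14 to 12 crossings by R-moves: one link, two diagrams


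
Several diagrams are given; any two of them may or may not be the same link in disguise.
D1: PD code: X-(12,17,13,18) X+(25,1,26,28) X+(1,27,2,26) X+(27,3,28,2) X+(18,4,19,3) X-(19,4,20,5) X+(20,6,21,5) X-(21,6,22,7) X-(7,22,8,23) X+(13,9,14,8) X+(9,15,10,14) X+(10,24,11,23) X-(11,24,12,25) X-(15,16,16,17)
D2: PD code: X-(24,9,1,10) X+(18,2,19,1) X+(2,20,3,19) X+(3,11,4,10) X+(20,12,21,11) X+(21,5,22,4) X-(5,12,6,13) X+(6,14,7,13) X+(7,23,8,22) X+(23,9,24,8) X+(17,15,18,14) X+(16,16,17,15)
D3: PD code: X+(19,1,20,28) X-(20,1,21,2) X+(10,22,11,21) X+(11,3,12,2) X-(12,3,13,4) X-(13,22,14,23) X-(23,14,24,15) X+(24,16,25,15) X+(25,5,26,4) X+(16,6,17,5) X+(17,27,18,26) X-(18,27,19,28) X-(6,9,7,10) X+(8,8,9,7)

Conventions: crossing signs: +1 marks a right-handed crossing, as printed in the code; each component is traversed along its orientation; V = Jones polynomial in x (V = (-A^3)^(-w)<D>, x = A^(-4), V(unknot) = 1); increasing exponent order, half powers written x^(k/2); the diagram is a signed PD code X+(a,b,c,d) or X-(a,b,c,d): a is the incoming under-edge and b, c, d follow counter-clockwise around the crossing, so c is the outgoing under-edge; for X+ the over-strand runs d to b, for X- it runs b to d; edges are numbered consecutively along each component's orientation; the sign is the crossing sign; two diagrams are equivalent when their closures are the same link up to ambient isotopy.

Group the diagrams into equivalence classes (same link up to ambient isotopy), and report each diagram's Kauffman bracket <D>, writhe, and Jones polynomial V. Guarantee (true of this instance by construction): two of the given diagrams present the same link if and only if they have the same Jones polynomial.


grouping into links: {D1} | {D2} | {D3}
V(D1) = x + x^3 - x^4  (w +2, c 14, <D> = -A^-10 + A^-6 + A^2)
V(D2) = x^2 + x^4 - x^5 + x^6 - x^7  (w +8, c 12, <D> = -A^-4 + 1 - A^4 + A^8 + A^16)
D3 (bracket A^6; 14 crossings at w = +2): V = 1
why: 3 values of V(x) split the 3 diagrams


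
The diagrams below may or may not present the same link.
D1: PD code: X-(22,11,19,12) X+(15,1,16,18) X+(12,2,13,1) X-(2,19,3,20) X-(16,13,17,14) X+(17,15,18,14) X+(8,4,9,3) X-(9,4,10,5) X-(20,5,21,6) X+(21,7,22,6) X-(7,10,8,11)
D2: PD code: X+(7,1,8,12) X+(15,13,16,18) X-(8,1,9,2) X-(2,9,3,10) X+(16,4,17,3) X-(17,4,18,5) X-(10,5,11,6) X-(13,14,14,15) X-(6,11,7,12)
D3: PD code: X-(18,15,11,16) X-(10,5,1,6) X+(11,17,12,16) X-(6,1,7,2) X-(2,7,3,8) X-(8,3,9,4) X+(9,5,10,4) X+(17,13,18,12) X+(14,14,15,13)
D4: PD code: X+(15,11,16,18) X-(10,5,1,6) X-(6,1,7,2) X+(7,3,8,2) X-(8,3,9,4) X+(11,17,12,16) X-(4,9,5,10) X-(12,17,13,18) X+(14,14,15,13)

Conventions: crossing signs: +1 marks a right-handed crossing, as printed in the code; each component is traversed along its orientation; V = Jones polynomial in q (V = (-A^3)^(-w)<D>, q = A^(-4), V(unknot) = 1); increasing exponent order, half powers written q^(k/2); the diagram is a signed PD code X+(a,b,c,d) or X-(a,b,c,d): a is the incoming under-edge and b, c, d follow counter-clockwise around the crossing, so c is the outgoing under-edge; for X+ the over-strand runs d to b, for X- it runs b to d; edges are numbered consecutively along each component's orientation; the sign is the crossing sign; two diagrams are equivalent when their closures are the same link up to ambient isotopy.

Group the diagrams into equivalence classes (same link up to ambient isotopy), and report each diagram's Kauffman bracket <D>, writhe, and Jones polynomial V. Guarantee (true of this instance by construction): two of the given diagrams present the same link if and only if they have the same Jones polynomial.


equivalence classes: {D1} | {D2, D3, D4}
D1 (bracket A^-1 + A^7; 11 crossings at w = -1): V = -q^(-5/2) - q^(-1/2)
V(D2) = q^(-9/2) - q^(-5/2) - q^(-3/2) - q^(-1/2)  [9 crossings, <D> = A^-7 + A^-3 + A - A^9, w = -3]
V(D3) = q^(-9/2) - q^(-5/2) - q^(-3/2) - q^(-1/2)  [9 crossings, <D> = A^-1 + A^3 + A^7 - A^15, w = -1]
V(D4) = q^(-9/2) - q^(-5/2) - q^(-3/2) - q^(-1/2)  (w -1, c 9, <D> = A^-1 + A^3 + A^7 - A^15)
key observation: 2 values of V(q) split the 4 diagrams


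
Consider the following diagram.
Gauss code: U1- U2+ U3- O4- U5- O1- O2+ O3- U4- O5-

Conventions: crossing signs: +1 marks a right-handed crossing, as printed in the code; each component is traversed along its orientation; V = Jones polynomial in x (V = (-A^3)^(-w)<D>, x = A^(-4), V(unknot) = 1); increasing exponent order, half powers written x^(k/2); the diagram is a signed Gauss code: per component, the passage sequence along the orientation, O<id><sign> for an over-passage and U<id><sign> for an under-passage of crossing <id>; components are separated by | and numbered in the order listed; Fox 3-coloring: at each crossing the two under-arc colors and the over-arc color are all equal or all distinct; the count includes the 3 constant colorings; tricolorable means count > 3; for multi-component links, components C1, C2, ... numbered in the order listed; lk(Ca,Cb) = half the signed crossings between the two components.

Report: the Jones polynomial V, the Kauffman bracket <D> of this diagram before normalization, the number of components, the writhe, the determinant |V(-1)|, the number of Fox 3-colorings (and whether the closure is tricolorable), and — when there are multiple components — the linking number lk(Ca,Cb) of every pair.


V(x) = -x^-4 + x^-3 + x^-1
bracket: -A^-5 - A^3 + A^7, w = -3
1 component, writhe -3, over 5 crossings
det 3, colorings 9 of 3^5 — tricolorable
observation: w = -3 shifts under R1 moves; the (-A^3)^(3) factor cancels that in V


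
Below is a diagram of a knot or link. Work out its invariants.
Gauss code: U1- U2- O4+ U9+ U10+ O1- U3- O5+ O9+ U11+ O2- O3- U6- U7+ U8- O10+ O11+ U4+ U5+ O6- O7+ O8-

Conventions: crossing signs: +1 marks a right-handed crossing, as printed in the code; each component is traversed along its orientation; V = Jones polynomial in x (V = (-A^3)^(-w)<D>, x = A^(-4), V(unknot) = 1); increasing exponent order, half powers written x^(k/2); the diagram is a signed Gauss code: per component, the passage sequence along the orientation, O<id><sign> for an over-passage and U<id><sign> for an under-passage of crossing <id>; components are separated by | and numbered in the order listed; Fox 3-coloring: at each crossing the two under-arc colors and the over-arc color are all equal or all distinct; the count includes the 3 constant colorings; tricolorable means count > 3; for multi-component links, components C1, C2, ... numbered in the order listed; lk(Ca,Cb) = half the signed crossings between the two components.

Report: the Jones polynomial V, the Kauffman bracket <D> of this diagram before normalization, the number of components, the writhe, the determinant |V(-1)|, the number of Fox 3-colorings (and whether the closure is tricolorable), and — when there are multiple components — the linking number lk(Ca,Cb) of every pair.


V = x^-2 - x^-1 + 2 - 2x + x^2 - x^3 + x^4
<D> = -A^-13 + A^-9 - A^-5 + 2A^-1 - 2A^3 + A^7 - A^11 (w = +1)
1 component over 11 crossings, w = +1
9 Fox colorings among 3^11, |V(-1)| = 9: tricolorable
why: det 9 = |V(-1)|; divisible by 3, so tricolorable


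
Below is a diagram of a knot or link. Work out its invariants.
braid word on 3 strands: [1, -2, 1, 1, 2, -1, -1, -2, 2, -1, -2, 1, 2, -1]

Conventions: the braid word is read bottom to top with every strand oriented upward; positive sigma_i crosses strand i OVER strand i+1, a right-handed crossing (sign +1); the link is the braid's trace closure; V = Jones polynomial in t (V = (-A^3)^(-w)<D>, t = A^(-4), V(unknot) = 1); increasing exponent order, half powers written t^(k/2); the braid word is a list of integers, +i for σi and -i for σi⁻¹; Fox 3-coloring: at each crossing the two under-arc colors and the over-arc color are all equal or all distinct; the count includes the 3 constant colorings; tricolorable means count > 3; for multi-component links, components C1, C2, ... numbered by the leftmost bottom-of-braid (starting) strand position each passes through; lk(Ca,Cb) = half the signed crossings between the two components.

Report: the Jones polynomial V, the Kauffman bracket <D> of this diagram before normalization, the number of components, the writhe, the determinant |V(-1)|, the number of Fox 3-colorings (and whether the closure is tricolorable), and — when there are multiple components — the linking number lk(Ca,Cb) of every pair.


V = -t^-3 + t^-2 - t^-1 + 3 - t + t^2 - t^3
<D> = -A^-12 + A^-8 - A^-4 + 3 - A^4 + A^8 - A^12 (w = 0)
1 component over 14 crossings, w = 0
27 Fox colorings among 3^14, |V(-1)| = 9: tricolorable
why: inverse pairs cancel, leaving σ1 σ2⁻¹ σ1 σ1 σ2 σ1⁻¹ σ1⁻¹ σ1⁻¹ σ2⁻¹ σ1 σ2 σ1⁻¹


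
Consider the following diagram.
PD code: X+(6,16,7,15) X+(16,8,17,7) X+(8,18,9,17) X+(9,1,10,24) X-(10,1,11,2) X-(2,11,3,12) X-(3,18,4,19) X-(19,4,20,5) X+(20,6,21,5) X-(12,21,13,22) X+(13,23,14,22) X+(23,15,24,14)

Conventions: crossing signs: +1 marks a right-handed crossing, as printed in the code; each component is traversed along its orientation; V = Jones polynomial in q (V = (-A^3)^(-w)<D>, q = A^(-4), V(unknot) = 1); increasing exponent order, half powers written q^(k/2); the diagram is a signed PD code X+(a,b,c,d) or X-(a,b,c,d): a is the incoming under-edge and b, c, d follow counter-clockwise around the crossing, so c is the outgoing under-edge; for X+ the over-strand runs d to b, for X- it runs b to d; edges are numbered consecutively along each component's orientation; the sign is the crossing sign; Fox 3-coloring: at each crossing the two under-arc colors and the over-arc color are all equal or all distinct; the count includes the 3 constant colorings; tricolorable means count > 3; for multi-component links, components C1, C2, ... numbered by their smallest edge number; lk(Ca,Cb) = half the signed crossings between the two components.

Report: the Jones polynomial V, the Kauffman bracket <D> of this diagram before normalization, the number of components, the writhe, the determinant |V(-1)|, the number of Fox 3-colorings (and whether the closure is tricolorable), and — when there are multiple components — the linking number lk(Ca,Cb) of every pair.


V(q) = q + q^3 - q^4
bracket: -A^-10 + A^-6 + A^2, w = +2
1 component, writhe +2, over 12 crossings
det 3, colorings 9 of 3^12 — tricolorable
observation: det 3 = |V(-1)|; divisible by 3, so tricolorable


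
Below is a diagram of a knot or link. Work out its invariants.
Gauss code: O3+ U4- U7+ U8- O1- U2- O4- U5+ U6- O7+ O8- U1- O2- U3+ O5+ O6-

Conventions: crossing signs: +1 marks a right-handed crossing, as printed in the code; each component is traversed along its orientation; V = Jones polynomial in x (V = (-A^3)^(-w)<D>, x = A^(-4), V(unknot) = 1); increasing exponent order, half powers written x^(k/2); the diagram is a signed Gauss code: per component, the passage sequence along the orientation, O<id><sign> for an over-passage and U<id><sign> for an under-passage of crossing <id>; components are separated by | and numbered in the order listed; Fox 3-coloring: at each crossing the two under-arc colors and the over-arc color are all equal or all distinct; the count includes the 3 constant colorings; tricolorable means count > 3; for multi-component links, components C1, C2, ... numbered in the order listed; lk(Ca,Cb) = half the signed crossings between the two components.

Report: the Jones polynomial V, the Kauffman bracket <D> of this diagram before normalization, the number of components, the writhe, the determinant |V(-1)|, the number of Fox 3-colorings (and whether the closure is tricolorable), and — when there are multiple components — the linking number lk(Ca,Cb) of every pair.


Jones polynomial: V(x) = -x^-4 + x^-3 + x^-1
<D> = A^-2 + A^6 - A^10; writhe -2
components 1, writhe -2 (8 crossings)
3-colorings: 9 of 3^8, det 3 — tricolorable
note: det 3 = |V(-1)|; divisible by 3, so tricolorable


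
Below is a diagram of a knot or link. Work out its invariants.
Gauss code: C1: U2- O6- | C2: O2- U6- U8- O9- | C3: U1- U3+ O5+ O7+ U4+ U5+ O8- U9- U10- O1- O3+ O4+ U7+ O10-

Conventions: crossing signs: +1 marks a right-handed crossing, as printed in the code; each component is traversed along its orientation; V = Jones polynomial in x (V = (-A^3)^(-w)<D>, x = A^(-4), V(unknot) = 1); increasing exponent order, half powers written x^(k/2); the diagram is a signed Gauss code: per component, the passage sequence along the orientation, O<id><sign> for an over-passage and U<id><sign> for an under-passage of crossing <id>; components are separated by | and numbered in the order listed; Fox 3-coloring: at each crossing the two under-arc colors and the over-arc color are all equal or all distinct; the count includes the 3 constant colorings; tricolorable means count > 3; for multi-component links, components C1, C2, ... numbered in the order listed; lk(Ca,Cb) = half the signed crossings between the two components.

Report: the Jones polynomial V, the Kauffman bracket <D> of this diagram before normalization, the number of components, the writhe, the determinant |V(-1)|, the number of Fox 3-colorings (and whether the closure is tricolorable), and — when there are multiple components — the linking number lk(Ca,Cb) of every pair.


Jones polynomial: V(x) = x^-5 + 2x^-3 + x^-1
<D> = A^-2 + 2A^6 + A^14; writhe -2
components 3, writhe -2 (10 crossings)
linking number lk(C1,C2) = -1
lk(C1,C3): 0
lk(C2,C3) = -1
3-colorings: 3 of 3^10, det 4 — not tricolorable
note: w = -2 (over 10 crossings) is diagram-only; (-A^3)^(2) removes it from V


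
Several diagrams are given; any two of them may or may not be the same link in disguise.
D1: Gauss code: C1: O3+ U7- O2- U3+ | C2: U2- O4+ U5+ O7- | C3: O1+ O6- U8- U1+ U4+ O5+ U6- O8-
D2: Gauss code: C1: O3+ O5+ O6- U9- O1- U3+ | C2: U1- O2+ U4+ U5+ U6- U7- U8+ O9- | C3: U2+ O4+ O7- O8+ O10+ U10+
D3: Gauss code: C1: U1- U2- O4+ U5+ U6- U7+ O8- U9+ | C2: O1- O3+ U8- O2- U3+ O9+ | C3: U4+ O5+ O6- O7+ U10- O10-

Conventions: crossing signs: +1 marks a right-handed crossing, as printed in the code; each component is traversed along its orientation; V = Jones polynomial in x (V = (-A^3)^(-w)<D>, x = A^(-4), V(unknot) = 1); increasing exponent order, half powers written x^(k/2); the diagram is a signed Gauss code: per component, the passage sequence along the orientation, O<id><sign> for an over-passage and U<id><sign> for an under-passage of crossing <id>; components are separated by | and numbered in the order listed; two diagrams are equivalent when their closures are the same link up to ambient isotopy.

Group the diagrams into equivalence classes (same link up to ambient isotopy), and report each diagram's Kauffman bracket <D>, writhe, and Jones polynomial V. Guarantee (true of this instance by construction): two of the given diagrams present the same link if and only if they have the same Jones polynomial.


classes: {D1, D2, D3}
V(D1) = x^-2 + 2 + x^2  [8 crossings, <D> = A^-8 + 2 + A^8, w = 0]
V(D2) = x^-2 + 2 + x^2  [10 crossings, <D> = A^-2 + 2A^6 + A^14, w = +2]
V(D3) = x^-2 + 2 + x^2  (w 0, c 10, <D> = A^-8 + 2 + A^8)
insight: one V(x) for all 3 diagrams — one class (guaranteed)


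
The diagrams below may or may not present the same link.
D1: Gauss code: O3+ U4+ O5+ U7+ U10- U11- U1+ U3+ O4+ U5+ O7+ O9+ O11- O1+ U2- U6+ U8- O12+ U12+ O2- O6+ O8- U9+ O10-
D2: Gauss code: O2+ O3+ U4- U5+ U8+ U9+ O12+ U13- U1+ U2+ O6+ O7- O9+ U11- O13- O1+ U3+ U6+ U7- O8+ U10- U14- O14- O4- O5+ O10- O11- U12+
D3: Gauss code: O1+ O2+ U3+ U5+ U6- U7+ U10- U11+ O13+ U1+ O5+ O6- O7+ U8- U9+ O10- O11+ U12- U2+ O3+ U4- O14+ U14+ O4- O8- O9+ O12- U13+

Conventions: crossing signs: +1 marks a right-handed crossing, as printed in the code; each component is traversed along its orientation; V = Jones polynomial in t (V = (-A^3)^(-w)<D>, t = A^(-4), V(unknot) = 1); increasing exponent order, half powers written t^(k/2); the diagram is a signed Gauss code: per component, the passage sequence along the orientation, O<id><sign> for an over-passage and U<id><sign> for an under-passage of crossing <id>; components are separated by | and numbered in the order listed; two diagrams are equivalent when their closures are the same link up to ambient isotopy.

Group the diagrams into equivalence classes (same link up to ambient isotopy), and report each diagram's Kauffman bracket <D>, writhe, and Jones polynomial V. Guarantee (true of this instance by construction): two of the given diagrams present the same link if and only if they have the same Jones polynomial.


classes: {D1} | {D2, D3}
V(D1) = t + t^3 - t^4  [12 crossings, <D> = -A^-4 + 1 + A^8, w = +4]
V(D2) = t - t^2 + 2t^3 - t^4 + t^5 - t^6  [14 crossings, <D> = -A^-18 + A^-14 - A^-10 + 2A^-6 - A^-2 + A^2, w = +2]
V(D3) = t - t^2 + 2t^3 - t^4 + t^5 - t^6  (w +4, c 14, <D> = -A^-12 + A^-8 - A^-4 + 2 - A^4 + A^8)
insight: comparing 3 Jones polynomials yields 2 groups


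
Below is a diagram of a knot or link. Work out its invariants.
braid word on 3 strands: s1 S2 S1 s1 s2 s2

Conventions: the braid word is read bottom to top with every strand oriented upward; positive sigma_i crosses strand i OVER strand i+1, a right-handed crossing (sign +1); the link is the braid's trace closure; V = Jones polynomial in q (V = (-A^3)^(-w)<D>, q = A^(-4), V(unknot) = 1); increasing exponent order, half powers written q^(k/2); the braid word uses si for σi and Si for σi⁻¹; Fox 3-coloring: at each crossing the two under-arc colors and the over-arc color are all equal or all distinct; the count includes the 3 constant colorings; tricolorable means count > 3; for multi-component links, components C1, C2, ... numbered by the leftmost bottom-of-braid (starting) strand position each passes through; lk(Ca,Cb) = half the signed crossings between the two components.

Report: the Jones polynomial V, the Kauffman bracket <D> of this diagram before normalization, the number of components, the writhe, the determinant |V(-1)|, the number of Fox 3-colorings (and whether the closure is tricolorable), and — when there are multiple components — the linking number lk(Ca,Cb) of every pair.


V = 1
<D> = A^6 (w = +2)
1 component over 6 crossings, w = +2
3 Fox colorings among 3^6, |V(-1)| = 1: not tricolorable
why: w = +2 shifts under R1 moves; the (-A^3)^(-2) factor cancels that in V


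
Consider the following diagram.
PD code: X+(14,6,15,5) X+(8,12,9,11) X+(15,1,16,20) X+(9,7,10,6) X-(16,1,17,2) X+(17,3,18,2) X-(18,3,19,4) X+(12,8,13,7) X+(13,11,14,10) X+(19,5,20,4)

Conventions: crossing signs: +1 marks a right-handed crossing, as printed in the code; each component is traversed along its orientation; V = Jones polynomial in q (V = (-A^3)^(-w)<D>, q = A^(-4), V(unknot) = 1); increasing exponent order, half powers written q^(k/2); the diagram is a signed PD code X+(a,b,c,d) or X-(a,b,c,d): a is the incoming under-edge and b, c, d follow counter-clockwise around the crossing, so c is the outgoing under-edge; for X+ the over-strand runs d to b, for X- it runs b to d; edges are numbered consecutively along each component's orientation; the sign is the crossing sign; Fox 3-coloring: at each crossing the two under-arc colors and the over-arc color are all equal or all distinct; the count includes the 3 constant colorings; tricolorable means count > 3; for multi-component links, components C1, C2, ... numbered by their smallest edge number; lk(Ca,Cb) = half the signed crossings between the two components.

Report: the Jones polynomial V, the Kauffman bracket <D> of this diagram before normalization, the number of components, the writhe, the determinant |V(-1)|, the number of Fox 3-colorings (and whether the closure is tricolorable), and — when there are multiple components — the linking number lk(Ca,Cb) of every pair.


V(q) = q + q^3 - q^4
bracket: -A^2 + A^6 + A^14, w = +6
1 component, writhe +6, over 10 crossings
det 3, colorings 9 of 3^10 — tricolorable
observation: V spans 3 powers of q: at least 3 crossings in any diagram


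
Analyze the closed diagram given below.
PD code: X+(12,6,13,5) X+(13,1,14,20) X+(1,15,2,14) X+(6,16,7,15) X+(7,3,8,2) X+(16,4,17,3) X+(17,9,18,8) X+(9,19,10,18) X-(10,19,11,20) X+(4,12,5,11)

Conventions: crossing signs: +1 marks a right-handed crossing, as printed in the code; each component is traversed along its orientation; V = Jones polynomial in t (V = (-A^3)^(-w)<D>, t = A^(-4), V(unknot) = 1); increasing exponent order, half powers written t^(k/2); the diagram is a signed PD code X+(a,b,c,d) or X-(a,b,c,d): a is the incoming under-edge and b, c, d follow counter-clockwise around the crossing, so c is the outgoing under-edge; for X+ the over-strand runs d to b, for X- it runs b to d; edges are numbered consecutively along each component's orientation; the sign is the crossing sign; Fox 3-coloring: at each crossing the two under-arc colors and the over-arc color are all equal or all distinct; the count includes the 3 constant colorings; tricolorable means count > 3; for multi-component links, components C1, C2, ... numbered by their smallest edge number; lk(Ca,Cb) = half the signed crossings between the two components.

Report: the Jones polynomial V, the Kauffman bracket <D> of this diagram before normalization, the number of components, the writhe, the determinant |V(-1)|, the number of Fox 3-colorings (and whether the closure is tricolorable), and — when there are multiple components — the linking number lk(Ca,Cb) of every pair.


Jones polynomial: V(t) = t^3 + t^5 - t^8
<D> = -A^-8 + A^4 + A^12; writhe +8
components 1, writhe +8 (10 crossings)
3-colorings: 9 of 3^10, det 3 — tricolorable
note: V spans 5 powers of t: at least 5 crossings in any diagram


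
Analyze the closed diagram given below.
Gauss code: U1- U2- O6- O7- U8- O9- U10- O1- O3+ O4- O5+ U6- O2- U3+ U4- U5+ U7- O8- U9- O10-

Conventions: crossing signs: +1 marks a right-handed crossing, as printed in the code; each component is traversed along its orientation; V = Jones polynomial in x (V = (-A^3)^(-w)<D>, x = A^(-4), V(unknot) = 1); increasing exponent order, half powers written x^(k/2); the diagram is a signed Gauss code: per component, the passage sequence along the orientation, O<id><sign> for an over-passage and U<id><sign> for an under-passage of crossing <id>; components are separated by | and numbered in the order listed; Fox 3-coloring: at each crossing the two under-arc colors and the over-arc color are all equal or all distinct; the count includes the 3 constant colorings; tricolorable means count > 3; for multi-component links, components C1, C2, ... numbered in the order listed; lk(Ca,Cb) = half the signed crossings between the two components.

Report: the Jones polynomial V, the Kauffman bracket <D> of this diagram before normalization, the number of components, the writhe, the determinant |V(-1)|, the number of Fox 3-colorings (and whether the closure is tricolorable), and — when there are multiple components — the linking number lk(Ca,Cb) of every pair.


V(x) = -x^-9 + x^-8 - 2x^-7 + 3x^-6 - 2x^-5 + 2x^-4 - x^-3 + x^-2
bracket: A^-10 - A^-6 + 2A^-2 - 2A^2 + 3A^6 - 2A^10 + A^14 - A^18, w = -6
1 component, writhe -6, over 10 crossings
det 13, colorings 3 of 3^10 — not tricolorable
observation: V spans 7 powers of x: at least 7 crossings in any diagram
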